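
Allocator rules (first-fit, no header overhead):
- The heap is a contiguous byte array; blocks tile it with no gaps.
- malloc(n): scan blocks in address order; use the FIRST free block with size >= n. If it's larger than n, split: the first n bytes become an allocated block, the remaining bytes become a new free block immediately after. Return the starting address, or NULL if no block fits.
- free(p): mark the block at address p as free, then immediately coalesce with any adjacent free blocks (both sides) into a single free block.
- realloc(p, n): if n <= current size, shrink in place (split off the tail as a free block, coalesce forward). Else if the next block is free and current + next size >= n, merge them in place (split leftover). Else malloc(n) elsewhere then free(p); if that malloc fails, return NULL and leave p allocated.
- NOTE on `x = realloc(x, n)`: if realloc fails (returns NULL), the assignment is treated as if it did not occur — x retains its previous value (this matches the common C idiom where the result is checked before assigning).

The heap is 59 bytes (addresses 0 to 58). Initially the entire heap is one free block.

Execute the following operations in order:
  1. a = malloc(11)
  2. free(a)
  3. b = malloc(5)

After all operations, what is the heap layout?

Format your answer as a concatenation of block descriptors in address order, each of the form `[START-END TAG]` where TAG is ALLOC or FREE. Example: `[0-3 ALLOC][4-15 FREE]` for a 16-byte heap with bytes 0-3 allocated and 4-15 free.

Answer: [0-4 ALLOC][5-58 FREE]

Derivation:
Op 1: a = malloc(11) -> a = 0; heap: [0-10 ALLOC][11-58 FREE]
Op 2: free(a) -> (freed a); heap: [0-58 FREE]
Op 3: b = malloc(5) -> b = 0; heap: [0-4 ALLOC][5-58 FREE]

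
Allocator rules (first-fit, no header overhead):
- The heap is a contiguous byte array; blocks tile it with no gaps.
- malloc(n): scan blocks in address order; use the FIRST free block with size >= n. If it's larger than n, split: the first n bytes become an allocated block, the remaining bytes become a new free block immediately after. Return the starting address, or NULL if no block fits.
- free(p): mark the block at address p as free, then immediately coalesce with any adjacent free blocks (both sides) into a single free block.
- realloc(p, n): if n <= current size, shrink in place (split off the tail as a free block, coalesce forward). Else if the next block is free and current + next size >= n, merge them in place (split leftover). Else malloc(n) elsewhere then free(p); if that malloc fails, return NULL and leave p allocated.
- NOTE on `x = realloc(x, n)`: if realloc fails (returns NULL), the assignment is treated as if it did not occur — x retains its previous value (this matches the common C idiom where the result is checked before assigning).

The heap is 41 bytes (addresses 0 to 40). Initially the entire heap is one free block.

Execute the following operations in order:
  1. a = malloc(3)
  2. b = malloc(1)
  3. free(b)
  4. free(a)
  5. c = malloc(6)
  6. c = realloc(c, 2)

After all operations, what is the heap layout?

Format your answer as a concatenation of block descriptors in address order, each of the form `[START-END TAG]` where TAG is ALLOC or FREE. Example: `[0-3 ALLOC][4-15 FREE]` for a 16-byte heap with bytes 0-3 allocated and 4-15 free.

Answer: [0-1 ALLOC][2-40 FREE]

Derivation:
Op 1: a = malloc(3) -> a = 0; heap: [0-2 ALLOC][3-40 FREE]
Op 2: b = malloc(1) -> b = 3; heap: [0-2 ALLOC][3-3 ALLOC][4-40 FREE]
Op 3: free(b) -> (freed b); heap: [0-2 ALLOC][3-40 FREE]
Op 4: free(a) -> (freed a); heap: [0-40 FREE]
Op 5: c = malloc(6) -> c = 0; heap: [0-5 ALLOC][6-40 FREE]
Op 6: c = realloc(c, 2) -> c = 0; heap: [0-1 ALLOC][2-40 FREE]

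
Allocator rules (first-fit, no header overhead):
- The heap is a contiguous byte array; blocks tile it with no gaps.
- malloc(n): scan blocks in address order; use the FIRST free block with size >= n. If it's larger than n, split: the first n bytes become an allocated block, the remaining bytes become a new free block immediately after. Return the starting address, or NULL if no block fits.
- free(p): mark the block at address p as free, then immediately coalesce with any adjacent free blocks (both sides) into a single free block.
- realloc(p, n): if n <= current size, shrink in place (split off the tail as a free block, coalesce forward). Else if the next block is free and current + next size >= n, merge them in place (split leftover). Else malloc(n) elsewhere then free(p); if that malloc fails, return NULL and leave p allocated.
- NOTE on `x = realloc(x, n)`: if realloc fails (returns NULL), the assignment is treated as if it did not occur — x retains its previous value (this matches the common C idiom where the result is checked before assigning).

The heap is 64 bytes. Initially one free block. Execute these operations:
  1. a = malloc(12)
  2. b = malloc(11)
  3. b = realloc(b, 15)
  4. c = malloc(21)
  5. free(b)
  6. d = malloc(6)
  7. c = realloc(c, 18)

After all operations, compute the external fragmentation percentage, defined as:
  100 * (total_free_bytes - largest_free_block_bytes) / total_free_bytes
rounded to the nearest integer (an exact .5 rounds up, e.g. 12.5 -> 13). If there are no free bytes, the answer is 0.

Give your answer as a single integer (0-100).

Op 1: a = malloc(12) -> a = 0; heap: [0-11 ALLOC][12-63 FREE]
Op 2: b = malloc(11) -> b = 12; heap: [0-11 ALLOC][12-22 ALLOC][23-63 FREE]
Op 3: b = realloc(b, 15) -> b = 12; heap: [0-11 ALLOC][12-26 ALLOC][27-63 FREE]
Op 4: c = malloc(21) -> c = 27; heap: [0-11 ALLOC][12-26 ALLOC][27-47 ALLOC][48-63 FREE]
Op 5: free(b) -> (freed b); heap: [0-11 ALLOC][12-26 FREE][27-47 ALLOC][48-63 FREE]
Op 6: d = malloc(6) -> d = 12; heap: [0-11 ALLOC][12-17 ALLOC][18-26 FREE][27-47 ALLOC][48-63 FREE]
Op 7: c = realloc(c, 18) -> c = 27; heap: [0-11 ALLOC][12-17 ALLOC][18-26 FREE][27-44 ALLOC][45-63 FREE]
Free blocks: [9 19] total_free=28 largest=19 -> 100*(28-19)/28 = 900/28 ≈ 32.143 -> rounds to 32

Answer: 32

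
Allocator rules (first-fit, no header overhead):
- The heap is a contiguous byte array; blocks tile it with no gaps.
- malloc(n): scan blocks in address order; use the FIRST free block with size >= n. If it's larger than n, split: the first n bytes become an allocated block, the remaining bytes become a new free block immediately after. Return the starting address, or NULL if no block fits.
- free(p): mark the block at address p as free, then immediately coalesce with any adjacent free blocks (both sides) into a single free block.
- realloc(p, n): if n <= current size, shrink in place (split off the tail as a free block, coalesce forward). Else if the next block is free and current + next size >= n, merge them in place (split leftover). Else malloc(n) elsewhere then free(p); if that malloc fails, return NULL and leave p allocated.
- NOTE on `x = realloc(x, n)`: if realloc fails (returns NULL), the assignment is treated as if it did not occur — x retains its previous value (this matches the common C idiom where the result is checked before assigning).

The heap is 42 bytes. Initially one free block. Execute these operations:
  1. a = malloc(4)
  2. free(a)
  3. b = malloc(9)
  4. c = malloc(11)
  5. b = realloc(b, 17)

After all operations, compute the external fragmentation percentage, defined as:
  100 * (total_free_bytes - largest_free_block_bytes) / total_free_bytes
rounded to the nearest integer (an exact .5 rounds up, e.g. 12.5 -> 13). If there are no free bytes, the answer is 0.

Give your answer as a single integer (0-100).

Op 1: a = malloc(4) -> a = 0; heap: [0-3 ALLOC][4-41 FREE]
Op 2: free(a) -> (freed a); heap: [0-41 FREE]
Op 3: b = malloc(9) -> b = 0; heap: [0-8 ALLOC][9-41 FREE]
Op 4: c = malloc(11) -> c = 9; heap: [0-8 ALLOC][9-19 ALLOC][20-41 FREE]
Op 5: b = realloc(b, 17) -> b = 20; heap: [0-8 FREE][9-19 ALLOC][20-36 ALLOC][37-41 FREE]
Free blocks: [9 5] total_free=14 largest=9 -> 100*(14-9)/14 = 500/14 ≈ 35.714 -> rounds to 36

Answer: 36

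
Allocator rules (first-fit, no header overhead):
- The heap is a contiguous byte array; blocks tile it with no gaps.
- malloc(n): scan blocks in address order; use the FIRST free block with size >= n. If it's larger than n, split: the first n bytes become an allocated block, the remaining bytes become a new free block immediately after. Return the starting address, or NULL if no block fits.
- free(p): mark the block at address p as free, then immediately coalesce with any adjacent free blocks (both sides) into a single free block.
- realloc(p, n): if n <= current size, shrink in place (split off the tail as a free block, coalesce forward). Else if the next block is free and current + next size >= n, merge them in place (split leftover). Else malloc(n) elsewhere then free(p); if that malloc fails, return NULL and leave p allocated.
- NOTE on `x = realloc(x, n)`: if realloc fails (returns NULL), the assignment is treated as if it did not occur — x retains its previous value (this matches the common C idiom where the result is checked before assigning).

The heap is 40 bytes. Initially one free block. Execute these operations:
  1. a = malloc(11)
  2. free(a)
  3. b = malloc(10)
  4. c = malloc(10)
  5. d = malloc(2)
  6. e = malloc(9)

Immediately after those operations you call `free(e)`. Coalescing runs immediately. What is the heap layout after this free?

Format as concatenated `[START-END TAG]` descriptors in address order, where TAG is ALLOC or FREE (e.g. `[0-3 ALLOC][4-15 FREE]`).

Answer: [0-9 ALLOC][10-19 ALLOC][20-21 ALLOC][22-39 FREE]

Derivation:
Op 1: a = malloc(11) -> a = 0; heap: [0-10 ALLOC][11-39 FREE]
Op 2: free(a) -> (freed a); heap: [0-39 FREE]
Op 3: b = malloc(10) -> b = 0; heap: [0-9 ALLOC][10-39 FREE]
Op 4: c = malloc(10) -> c = 10; heap: [0-9 ALLOC][10-19 ALLOC][20-39 FREE]
Op 5: d = malloc(2) -> d = 20; heap: [0-9 ALLOC][10-19 ALLOC][20-21 ALLOC][22-39 FREE]
Op 6: e = malloc(9) -> e = 22; heap: [0-9 ALLOC][10-19 ALLOC][20-21 ALLOC][22-30 ALLOC][31-39 FREE]
free(e): e = 22 -> block [22-30 ALLOC]; mark free, coalesce with adjacent free neighbors -> [0-9 ALLOC][10-19 ALLOC][20-21 ALLOC][22-39 FREE]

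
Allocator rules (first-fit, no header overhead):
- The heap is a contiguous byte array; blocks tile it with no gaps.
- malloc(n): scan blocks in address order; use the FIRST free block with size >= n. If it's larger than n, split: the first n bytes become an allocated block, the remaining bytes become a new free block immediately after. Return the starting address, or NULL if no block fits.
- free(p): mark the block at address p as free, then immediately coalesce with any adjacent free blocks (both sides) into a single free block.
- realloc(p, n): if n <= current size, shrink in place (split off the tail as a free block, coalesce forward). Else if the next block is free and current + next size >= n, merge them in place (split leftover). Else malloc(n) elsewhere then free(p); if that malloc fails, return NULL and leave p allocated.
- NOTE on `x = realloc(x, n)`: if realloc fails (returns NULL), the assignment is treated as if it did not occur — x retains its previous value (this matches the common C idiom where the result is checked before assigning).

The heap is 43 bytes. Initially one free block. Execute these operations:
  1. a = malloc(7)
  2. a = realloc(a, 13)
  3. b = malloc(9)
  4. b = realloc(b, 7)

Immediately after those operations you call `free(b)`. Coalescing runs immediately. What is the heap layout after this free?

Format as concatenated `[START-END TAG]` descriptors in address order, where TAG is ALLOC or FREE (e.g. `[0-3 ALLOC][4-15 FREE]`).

Op 1: a = malloc(7) -> a = 0; heap: [0-6 ALLOC][7-42 FREE]
Op 2: a = realloc(a, 13) -> a = 0; heap: [0-12 ALLOC][13-42 FREE]
Op 3: b = malloc(9) -> b = 13; heap: [0-12 ALLOC][13-21 ALLOC][22-42 FREE]
Op 4: b = realloc(b, 7) -> b = 13; heap: [0-12 ALLOC][13-19 ALLOC][20-42 FREE]
free(b): b = 13 -> block [13-19 ALLOC]; mark free, coalesce with adjacent free neighbors -> [0-12 ALLOC][13-42 FREE]

Answer: [0-12 ALLOC][13-42 FREE]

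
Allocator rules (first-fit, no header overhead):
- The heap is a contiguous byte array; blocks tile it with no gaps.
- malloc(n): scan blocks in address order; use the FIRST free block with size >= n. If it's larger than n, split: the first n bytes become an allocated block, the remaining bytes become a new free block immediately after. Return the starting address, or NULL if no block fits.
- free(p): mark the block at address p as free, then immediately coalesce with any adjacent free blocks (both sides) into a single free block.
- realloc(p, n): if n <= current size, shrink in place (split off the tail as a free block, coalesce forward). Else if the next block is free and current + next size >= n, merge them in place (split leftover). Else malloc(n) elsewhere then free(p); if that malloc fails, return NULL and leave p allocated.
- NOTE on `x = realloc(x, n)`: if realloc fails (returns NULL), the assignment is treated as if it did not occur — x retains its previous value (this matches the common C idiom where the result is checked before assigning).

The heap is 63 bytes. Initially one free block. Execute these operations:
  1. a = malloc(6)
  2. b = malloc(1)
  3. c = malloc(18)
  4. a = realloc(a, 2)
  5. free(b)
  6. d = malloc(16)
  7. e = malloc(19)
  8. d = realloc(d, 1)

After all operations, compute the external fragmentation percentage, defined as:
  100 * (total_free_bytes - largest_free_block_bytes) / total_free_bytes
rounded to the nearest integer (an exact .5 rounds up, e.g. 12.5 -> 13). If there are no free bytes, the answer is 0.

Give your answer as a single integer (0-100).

Op 1: a = malloc(6) -> a = 0; heap: [0-5 ALLOC][6-62 FREE]
Op 2: b = malloc(1) -> b = 6; heap: [0-5 ALLOC][6-6 ALLOC][7-62 FREE]
Op 3: c = malloc(18) -> c = 7; heap: [0-5 ALLOC][6-6 ALLOC][7-24 ALLOC][25-62 FREE]
Op 4: a = realloc(a, 2) -> a = 0; heap: [0-1 ALLOC][2-5 FREE][6-6 ALLOC][7-24 ALLOC][25-62 FREE]
Op 5: free(b) -> (freed b); heap: [0-1 ALLOC][2-6 FREE][7-24 ALLOC][25-62 FREE]
Op 6: d = malloc(16) -> d = 25; heap: [0-1 ALLOC][2-6 FREE][7-24 ALLOC][25-40 ALLOC][41-62 FREE]
Op 7: e = malloc(19) -> e = 41; heap: [0-1 ALLOC][2-6 FREE][7-24 ALLOC][25-40 ALLOC][41-59 ALLOC][60-62 FREE]
Op 8: d = realloc(d, 1) -> d = 25; heap: [0-1 ALLOC][2-6 FREE][7-24 ALLOC][25-25 ALLOC][26-40 FREE][41-59 ALLOC][60-62 FREE]
Free blocks: [5 15 3] total_free=23 largest=15 -> 100*(23-15)/23 = 800/23 ≈ 34.783 -> rounds to 35

Answer: 35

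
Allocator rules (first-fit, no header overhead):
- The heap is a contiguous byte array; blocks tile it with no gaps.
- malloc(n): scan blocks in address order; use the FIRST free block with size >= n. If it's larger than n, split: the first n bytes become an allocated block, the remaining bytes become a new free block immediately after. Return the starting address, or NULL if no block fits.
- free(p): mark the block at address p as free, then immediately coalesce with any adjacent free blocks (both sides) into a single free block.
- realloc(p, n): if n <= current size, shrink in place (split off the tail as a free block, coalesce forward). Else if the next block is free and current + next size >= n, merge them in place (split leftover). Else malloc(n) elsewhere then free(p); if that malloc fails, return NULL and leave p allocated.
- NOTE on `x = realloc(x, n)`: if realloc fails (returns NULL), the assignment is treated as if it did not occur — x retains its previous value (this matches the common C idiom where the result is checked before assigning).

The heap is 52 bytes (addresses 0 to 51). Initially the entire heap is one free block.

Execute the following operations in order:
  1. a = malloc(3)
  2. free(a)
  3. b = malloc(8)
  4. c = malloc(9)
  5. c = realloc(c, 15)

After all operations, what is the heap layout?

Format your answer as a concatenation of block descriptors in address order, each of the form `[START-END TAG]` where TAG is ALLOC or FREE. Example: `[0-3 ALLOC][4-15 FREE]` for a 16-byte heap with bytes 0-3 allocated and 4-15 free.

Answer: [0-7 ALLOC][8-22 ALLOC][23-51 FREE]

Derivation:
Op 1: a = malloc(3) -> a = 0; heap: [0-2 ALLOC][3-51 FREE]
Op 2: free(a) -> (freed a); heap: [0-51 FREE]
Op 3: b = malloc(8) -> b = 0; heap: [0-7 ALLOC][8-51 FREE]
Op 4: c = malloc(9) -> c = 8; heap: [0-7 ALLOC][8-16 ALLOC][17-51 FREE]
Op 5: c = realloc(c, 15) -> c = 8; heap: [0-7 ALLOC][8-22 ALLOC][23-51 FREE]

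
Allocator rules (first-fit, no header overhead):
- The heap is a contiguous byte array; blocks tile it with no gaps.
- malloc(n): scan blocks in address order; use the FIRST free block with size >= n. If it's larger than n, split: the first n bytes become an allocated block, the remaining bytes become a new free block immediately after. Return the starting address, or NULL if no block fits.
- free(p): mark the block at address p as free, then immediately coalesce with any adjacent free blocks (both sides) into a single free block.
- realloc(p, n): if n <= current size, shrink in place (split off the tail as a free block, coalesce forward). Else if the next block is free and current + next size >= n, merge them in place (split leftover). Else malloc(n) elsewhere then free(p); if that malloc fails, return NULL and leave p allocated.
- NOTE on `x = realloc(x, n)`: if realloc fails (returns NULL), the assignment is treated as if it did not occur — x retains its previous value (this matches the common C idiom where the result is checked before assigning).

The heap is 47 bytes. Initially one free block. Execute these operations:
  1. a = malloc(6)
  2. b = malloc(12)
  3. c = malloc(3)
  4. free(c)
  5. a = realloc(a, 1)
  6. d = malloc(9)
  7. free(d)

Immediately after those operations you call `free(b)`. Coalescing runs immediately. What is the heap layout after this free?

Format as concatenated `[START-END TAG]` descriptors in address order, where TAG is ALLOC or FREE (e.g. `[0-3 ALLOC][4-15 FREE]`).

Op 1: a = malloc(6) -> a = 0; heap: [0-5 ALLOC][6-46 FREE]
Op 2: b = malloc(12) -> b = 6; heap: [0-5 ALLOC][6-17 ALLOC][18-46 FREE]
Op 3: c = malloc(3) -> c = 18; heap: [0-5 ALLOC][6-17 ALLOC][18-20 ALLOC][21-46 FREE]
Op 4: free(c) -> (freed c); heap: [0-5 ALLOC][6-17 ALLOC][18-46 FREE]
Op 5: a = realloc(a, 1) -> a = 0; heap: [0-0 ALLOC][1-5 FREE][6-17 ALLOC][18-46 FREE]
Op 6: d = malloc(9) -> d = 18; heap: [0-0 ALLOC][1-5 FREE][6-17 ALLOC][18-26 ALLOC][27-46 FREE]
Op 7: free(d) -> (freed d); heap: [0-0 ALLOC][1-5 FREE][6-17 ALLOC][18-46 FREE]
free(b): b = 6 -> block [6-17 ALLOC]; mark free, coalesce with adjacent free neighbors -> [0-0 ALLOC][1-46 FREE]

Answer: [0-0 ALLOC][1-46 FREE]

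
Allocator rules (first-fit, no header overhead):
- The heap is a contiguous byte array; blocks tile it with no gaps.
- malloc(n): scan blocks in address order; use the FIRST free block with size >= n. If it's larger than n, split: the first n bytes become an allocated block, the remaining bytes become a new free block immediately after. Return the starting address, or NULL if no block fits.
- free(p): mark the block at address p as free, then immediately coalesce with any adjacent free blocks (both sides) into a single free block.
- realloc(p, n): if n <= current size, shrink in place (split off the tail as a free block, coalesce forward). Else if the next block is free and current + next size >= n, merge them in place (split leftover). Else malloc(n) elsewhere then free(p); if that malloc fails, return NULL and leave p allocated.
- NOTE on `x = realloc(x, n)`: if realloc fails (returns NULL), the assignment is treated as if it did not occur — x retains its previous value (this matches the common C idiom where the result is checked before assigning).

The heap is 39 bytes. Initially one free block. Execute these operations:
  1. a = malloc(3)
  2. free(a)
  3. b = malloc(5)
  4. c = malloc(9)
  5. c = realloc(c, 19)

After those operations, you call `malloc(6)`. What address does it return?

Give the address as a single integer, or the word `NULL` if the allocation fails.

Answer: 24

Derivation:
Op 1: a = malloc(3) -> a = 0; heap: [0-2 ALLOC][3-38 FREE]
Op 2: free(a) -> (freed a); heap: [0-38 FREE]
Op 3: b = malloc(5) -> b = 0; heap: [0-4 ALLOC][5-38 FREE]
Op 4: c = malloc(9) -> c = 5; heap: [0-4 ALLOC][5-13 ALLOC][14-38 FREE]
Op 5: c = realloc(c, 19) -> c = 5; heap: [0-4 ALLOC][5-23 ALLOC][24-38 FREE]
malloc(6): first-fit scan over [0-4 ALLOC][5-23 ALLOC][24-38 FREE] -> 24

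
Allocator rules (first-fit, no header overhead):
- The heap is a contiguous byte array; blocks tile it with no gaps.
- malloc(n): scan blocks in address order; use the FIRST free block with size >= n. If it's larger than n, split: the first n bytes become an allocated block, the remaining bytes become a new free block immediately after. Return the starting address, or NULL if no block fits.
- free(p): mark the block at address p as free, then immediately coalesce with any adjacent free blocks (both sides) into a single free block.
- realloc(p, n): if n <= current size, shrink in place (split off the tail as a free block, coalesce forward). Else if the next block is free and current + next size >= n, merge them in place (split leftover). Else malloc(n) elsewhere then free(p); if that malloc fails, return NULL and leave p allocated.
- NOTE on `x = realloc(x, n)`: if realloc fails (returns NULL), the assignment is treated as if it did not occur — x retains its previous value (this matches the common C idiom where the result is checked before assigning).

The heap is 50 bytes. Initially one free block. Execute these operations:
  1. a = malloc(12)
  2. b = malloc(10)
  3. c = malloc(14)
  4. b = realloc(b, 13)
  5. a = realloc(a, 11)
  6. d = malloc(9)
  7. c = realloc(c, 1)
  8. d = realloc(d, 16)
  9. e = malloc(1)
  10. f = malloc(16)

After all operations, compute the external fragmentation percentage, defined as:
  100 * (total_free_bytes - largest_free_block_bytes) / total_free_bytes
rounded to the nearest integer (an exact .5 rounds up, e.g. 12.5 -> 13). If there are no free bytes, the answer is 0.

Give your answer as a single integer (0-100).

Op 1: a = malloc(12) -> a = 0; heap: [0-11 ALLOC][12-49 FREE]
Op 2: b = malloc(10) -> b = 12; heap: [0-11 ALLOC][12-21 ALLOC][22-49 FREE]
Op 3: c = malloc(14) -> c = 22; heap: [0-11 ALLOC][12-21 ALLOC][22-35 ALLOC][36-49 FREE]
Op 4: b = realloc(b, 13) -> b = 36; heap: [0-11 ALLOC][12-21 FREE][22-35 ALLOC][36-48 ALLOC][49-49 FREE]
Op 5: a = realloc(a, 11) -> a = 0; heap: [0-10 ALLOC][11-21 FREE][22-35 ALLOC][36-48 ALLOC][49-49 FREE]
Op 6: d = malloc(9) -> d = 11; heap: [0-10 ALLOC][11-19 ALLOC][20-21 FREE][22-35 ALLOC][36-48 ALLOC][49-49 FREE]
Op 7: c = realloc(c, 1) -> c = 22; heap: [0-10 ALLOC][11-19 ALLOC][20-21 FREE][22-22 ALLOC][23-35 FREE][36-48 ALLOC][49-49 FREE]
Op 8: d = realloc(d, 16) -> NULL (d unchanged); heap: [0-10 ALLOC][11-19 ALLOC][20-21 FREE][22-22 ALLOC][23-35 FREE][36-48 ALLOC][49-49 FREE]
Op 9: e = malloc(1) -> e = 20; heap: [0-10 ALLOC][11-19 ALLOC][20-20 ALLOC][21-21 FREE][22-22 ALLOC][23-35 FREE][36-48 ALLOC][49-49 FREE]
Op 10: f = malloc(16) -> f = NULL; heap: [0-10 ALLOC][11-19 ALLOC][20-20 ALLOC][21-21 FREE][22-22 ALLOC][23-35 FREE][36-48 ALLOC][49-49 FREE]
Free blocks: [1 13 1] total_free=15 largest=13 -> 100*(15-13)/15 = 200/15 ≈ 13.333 -> rounds to 13

Answer: 13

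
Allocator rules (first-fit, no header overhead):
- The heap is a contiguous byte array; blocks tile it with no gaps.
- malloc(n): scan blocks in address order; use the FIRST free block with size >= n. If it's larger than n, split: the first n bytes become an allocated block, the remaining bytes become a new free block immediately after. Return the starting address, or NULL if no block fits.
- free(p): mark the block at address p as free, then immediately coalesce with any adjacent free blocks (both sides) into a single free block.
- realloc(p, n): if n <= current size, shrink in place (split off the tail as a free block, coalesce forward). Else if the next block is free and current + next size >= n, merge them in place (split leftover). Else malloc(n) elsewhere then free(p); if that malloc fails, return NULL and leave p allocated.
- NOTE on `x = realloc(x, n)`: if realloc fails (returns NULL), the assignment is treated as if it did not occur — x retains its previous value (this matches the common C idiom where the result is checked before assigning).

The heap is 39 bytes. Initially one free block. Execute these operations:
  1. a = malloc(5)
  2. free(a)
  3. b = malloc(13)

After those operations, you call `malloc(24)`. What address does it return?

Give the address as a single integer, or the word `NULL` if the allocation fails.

Op 1: a = malloc(5) -> a = 0; heap: [0-4 ALLOC][5-38 FREE]
Op 2: free(a) -> (freed a); heap: [0-38 FREE]
Op 3: b = malloc(13) -> b = 0; heap: [0-12 ALLOC][13-38 FREE]
malloc(24): first-fit scan over [0-12 ALLOC][13-38 FREE] -> 13

Answer: 13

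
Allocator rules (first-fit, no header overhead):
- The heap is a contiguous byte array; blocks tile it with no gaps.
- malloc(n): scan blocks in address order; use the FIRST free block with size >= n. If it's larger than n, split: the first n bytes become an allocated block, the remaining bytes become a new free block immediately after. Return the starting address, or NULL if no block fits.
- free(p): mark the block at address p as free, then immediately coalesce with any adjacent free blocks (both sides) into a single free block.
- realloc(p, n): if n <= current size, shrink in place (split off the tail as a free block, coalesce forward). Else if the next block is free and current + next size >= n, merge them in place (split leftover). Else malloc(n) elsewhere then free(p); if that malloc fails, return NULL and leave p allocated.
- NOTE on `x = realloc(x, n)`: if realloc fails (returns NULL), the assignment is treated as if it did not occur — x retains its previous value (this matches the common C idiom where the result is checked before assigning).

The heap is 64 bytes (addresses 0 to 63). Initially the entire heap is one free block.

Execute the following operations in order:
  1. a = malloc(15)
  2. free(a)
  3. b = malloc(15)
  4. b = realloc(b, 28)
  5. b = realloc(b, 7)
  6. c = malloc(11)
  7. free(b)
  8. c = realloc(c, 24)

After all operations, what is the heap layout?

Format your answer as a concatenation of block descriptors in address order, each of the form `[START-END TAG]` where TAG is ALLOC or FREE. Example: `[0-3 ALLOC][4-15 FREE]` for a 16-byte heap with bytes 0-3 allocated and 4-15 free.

Answer: [0-6 FREE][7-30 ALLOC][31-63 FREE]

Derivation:
Op 1: a = malloc(15) -> a = 0; heap: [0-14 ALLOC][15-63 FREE]
Op 2: free(a) -> (freed a); heap: [0-63 FREE]
Op 3: b = malloc(15) -> b = 0; heap: [0-14 ALLOC][15-63 FREE]
Op 4: b = realloc(b, 28) -> b = 0; heap: [0-27 ALLOC][28-63 FREE]
Op 5: b = realloc(b, 7) -> b = 0; heap: [0-6 ALLOC][7-63 FREE]
Op 6: c = malloc(11) -> c = 7; heap: [0-6 ALLOC][7-17 ALLOC][18-63 FREE]
Op 7: free(b) -> (freed b); heap: [0-6 FREE][7-17 ALLOC][18-63 FREE]
Op 8: c = realloc(c, 24) -> c = 7; heap: [0-6 FREE][7-30 ALLOC][31-63 FREE]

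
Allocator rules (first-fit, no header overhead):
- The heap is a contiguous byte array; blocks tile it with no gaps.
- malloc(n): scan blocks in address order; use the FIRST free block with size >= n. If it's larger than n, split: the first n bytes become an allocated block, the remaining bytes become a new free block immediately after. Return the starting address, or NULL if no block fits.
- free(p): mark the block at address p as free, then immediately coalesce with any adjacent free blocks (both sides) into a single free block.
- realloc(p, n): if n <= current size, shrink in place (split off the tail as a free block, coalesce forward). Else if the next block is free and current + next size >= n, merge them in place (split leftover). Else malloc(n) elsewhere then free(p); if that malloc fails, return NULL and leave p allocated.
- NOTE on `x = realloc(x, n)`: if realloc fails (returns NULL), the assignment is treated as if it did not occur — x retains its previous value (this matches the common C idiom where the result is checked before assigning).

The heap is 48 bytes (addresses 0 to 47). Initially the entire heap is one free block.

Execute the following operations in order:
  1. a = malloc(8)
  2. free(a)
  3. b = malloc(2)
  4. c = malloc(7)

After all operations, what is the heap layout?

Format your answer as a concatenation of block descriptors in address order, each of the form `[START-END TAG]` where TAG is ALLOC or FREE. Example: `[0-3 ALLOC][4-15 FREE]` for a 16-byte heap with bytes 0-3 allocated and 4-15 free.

Answer: [0-1 ALLOC][2-8 ALLOC][9-47 FREE]

Derivation:
Op 1: a = malloc(8) -> a = 0; heap: [0-7 ALLOC][8-47 FREE]
Op 2: free(a) -> (freed a); heap: [0-47 FREE]
Op 3: b = malloc(2) -> b = 0; heap: [0-1 ALLOC][2-47 FREE]
Op 4: c = malloc(7) -> c = 2; heap: [0-1 ALLOC][2-8 ALLOC][9-47 FREE]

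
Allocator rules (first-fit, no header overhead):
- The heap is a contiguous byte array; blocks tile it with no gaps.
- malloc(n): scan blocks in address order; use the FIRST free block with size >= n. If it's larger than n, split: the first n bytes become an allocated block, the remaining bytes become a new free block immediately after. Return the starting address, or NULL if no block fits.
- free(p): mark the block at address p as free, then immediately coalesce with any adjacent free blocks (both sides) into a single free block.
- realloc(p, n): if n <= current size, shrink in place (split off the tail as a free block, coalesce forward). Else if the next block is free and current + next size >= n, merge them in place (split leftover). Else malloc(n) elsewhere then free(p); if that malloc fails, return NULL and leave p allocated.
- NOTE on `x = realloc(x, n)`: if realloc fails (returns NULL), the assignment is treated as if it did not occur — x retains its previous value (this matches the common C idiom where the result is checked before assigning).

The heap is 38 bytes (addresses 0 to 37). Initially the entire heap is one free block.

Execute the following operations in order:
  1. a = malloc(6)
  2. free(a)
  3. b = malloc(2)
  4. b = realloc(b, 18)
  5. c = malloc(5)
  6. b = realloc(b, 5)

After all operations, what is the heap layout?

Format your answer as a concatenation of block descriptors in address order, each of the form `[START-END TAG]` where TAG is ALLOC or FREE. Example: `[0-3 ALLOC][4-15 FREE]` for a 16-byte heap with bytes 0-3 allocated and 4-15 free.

Op 1: a = malloc(6) -> a = 0; heap: [0-5 ALLOC][6-37 FREE]
Op 2: free(a) -> (freed a); heap: [0-37 FREE]
Op 3: b = malloc(2) -> b = 0; heap: [0-1 ALLOC][2-37 FREE]
Op 4: b = realloc(b, 18) -> b = 0; heap: [0-17 ALLOC][18-37 FREE]
Op 5: c = malloc(5) -> c = 18; heap: [0-17 ALLOC][18-22 ALLOC][23-37 FREE]
Op 6: b = realloc(b, 5) -> b = 0; heap: [0-4 ALLOC][5-17 FREE][18-22 ALLOC][23-37 FREE]

Answer: [0-4 ALLOC][5-17 FREE][18-22 ALLOC][23-37 FREE]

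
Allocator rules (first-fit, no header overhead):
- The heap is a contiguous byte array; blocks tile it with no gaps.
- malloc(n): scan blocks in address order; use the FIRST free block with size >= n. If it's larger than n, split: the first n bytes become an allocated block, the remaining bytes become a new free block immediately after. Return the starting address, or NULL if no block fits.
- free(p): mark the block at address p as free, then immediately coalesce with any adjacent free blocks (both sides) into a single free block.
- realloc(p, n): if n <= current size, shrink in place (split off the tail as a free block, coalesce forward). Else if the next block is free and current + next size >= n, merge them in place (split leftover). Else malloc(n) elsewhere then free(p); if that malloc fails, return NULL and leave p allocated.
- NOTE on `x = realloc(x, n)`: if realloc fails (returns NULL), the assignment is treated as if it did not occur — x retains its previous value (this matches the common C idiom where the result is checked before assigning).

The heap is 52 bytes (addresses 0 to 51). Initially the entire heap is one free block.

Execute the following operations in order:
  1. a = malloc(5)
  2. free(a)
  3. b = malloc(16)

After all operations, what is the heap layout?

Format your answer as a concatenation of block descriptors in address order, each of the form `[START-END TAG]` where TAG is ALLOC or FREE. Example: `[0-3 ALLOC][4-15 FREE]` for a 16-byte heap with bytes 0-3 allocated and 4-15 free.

Op 1: a = malloc(5) -> a = 0; heap: [0-4 ALLOC][5-51 FREE]
Op 2: free(a) -> (freed a); heap: [0-51 FREE]
Op 3: b = malloc(16) -> b = 0; heap: [0-15 ALLOC][16-51 FREE]

Answer: [0-15 ALLOC][16-51 FREE]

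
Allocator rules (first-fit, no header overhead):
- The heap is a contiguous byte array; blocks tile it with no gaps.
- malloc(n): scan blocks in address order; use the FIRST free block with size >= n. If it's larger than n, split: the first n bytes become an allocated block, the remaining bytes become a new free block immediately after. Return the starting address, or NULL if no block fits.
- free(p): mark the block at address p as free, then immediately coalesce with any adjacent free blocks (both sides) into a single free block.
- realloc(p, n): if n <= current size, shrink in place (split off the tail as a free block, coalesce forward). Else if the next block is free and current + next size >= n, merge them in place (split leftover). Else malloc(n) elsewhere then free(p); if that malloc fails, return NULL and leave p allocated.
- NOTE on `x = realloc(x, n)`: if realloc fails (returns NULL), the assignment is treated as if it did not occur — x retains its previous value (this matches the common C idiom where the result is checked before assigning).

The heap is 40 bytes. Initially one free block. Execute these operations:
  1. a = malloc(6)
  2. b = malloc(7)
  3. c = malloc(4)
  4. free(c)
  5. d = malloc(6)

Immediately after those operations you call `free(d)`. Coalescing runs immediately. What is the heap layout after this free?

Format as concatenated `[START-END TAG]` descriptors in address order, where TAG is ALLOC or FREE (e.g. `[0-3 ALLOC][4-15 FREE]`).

Op 1: a = malloc(6) -> a = 0; heap: [0-5 ALLOC][6-39 FREE]
Op 2: b = malloc(7) -> b = 6; heap: [0-5 ALLOC][6-12 ALLOC][13-39 FREE]
Op 3: c = malloc(4) -> c = 13; heap: [0-5 ALLOC][6-12 ALLOC][13-16 ALLOC][17-39 FREE]
Op 4: free(c) -> (freed c); heap: [0-5 ALLOC][6-12 ALLOC][13-39 FREE]
Op 5: d = malloc(6) -> d = 13; heap: [0-5 ALLOC][6-12 ALLOC][13-18 ALLOC][19-39 FREE]
free(d): d = 13 -> block [13-18 ALLOC]; mark free, coalesce with adjacent free neighbors -> [0-5 ALLOC][6-12 ALLOC][13-39 FREE]

Answer: [0-5 ALLOC][6-12 ALLOC][13-39 FREE]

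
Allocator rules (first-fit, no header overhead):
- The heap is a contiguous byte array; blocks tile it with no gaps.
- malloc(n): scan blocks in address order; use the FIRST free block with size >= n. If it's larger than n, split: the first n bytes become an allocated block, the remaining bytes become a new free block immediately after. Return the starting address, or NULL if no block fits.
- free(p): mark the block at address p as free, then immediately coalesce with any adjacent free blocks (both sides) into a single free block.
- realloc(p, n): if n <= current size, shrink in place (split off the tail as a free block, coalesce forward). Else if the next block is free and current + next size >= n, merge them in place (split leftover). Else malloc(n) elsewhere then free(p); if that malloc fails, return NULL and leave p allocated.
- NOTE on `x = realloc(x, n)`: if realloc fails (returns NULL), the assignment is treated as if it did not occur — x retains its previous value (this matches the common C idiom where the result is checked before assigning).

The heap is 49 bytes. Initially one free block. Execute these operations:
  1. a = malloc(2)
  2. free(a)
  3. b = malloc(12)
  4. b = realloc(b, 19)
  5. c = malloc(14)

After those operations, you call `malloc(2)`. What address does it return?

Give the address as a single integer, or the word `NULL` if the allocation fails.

Op 1: a = malloc(2) -> a = 0; heap: [0-1 ALLOC][2-48 FREE]
Op 2: free(a) -> (freed a); heap: [0-48 FREE]
Op 3: b = malloc(12) -> b = 0; heap: [0-11 ALLOC][12-48 FREE]
Op 4: b = realloc(b, 19) -> b = 0; heap: [0-18 ALLOC][19-48 FREE]
Op 5: c = malloc(14) -> c = 19; heap: [0-18 ALLOC][19-32 ALLOC][33-48 FREE]
malloc(2): first-fit scan over [0-18 ALLOC][19-32 ALLOC][33-48 FREE] -> 33

Answer: 33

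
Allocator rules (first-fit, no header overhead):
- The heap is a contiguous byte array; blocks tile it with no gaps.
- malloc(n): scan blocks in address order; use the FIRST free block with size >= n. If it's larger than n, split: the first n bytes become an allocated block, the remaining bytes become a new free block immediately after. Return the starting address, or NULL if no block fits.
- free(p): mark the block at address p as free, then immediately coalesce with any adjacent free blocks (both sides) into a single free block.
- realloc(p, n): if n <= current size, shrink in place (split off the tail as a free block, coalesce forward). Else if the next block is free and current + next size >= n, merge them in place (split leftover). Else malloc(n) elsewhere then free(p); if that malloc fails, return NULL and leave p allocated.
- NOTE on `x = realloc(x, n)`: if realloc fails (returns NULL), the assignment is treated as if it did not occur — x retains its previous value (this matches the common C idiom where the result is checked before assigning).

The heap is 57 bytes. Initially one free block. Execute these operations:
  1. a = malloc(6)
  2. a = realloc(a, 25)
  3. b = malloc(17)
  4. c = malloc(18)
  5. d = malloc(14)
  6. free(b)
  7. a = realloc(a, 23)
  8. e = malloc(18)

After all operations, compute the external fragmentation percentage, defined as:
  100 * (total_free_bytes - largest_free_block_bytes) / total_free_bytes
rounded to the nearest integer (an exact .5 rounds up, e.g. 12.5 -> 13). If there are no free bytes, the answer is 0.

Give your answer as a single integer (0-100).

Answer: 50

Derivation:
Op 1: a = malloc(6) -> a = 0; heap: [0-5 ALLOC][6-56 FREE]
Op 2: a = realloc(a, 25) -> a = 0; heap: [0-24 ALLOC][25-56 FREE]
Op 3: b = malloc(17) -> b = 25; heap: [0-24 ALLOC][25-41 ALLOC][42-56 FREE]
Op 4: c = malloc(18) -> c = NULL; heap: [0-24 ALLOC][25-41 ALLOC][42-56 FREE]
Op 5: d = malloc(14) -> d = 42; heap: [0-24 ALLOC][25-41 ALLOC][42-55 ALLOC][56-56 FREE]
Op 6: free(b) -> (freed b); heap: [0-24 ALLOC][25-41 FREE][42-55 ALLOC][56-56 FREE]
Op 7: a = realloc(a, 23) -> a = 0; heap: [0-22 ALLOC][23-41 FREE][42-55 ALLOC][56-56 FREE]
Op 8: e = malloc(18) -> e = 23; heap: [0-22 ALLOC][23-40 ALLOC][41-41 FREE][42-55 ALLOC][56-56 FREE]
Free blocks: [1 1] total_free=2 largest=1 -> 100*(2-1)/2 = 100/2 = 50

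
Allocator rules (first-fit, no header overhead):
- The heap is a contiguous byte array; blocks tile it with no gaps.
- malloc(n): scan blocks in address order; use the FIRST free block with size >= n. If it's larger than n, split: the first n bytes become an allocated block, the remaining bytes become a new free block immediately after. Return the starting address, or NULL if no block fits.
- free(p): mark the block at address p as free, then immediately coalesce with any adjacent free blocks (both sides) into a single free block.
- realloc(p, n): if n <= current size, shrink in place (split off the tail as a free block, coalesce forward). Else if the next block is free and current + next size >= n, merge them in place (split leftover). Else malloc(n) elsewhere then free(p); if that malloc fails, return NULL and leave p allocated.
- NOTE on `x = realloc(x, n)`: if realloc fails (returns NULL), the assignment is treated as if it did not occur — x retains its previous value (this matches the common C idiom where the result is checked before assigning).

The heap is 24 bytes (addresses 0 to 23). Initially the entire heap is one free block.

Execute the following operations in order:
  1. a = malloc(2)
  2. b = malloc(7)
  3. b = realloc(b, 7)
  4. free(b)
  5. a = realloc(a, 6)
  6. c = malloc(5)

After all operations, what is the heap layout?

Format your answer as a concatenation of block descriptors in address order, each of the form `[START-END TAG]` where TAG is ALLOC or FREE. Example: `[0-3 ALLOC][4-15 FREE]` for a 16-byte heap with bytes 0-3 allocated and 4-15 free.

Op 1: a = malloc(2) -> a = 0; heap: [0-1 ALLOC][2-23 FREE]
Op 2: b = malloc(7) -> b = 2; heap: [0-1 ALLOC][2-8 ALLOC][9-23 FREE]
Op 3: b = realloc(b, 7) -> b = 2; heap: [0-1 ALLOC][2-8 ALLOC][9-23 FREE]
Op 4: free(b) -> (freed b); heap: [0-1 ALLOC][2-23 FREE]
Op 5: a = realloc(a, 6) -> a = 0; heap: [0-5 ALLOC][6-23 FREE]
Op 6: c = malloc(5) -> c = 6; heap: [0-5 ALLOC][6-10 ALLOC][11-23 FREE]

Answer: [0-5 ALLOC][6-10 ALLOC][11-23 FREE]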